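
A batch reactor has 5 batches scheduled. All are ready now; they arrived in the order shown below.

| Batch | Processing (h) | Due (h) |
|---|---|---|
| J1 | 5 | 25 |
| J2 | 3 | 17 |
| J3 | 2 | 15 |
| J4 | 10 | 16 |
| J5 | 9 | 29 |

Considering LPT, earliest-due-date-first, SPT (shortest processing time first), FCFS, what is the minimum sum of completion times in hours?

LPT (decreasing processing time): J4 J5 J1 J2 J3.
J4: 0→10
J5: 10→19
J1: 19→24
J2: 24→27
J3: 27→29
Sum = 10+19+24+27+29 = 109.
EDD (increasing due date): J3 J4 J2 J1 J5.
J3: 0→2
J4: 2→12
J2: 12→15
J1: 15→20
J5: 20→29
Sum = 2+12+15+20+29 = 78.
SPT (increasing processing time): J3 J2 J1 J5 J4.
J3: 0→2
J2: 2→5
J1: 5→10
J5: 10→19
J4: 19→29
Sum = 2+5+10+19+29 = 65.
FIFO (arrival order): J1 J2 J3 J4 J5.
J1: 0→5
J2: 5→8
J3: 8→10
J4: 10→20
J5: 20→29
Sum = 5+8+10+20+29 = 72.
LPT 109, EDD 78, SPT 65, FIFO 72 → minimum 65.

65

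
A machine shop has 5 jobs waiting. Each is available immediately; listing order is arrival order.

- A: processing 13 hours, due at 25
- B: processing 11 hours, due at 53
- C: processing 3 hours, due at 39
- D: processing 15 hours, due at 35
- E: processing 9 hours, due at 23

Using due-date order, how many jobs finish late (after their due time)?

2

EDD (increasing due date): E A D C B.
E: 0→9, due 23, tardiness 0
A: 9→22, due 25, tardiness 0
D: 22→37, due 35, tardiness 2
C: 37→40, due 39, tardiness 1
B: 40→51, due 53, tardiness 0
Late jobs: 2.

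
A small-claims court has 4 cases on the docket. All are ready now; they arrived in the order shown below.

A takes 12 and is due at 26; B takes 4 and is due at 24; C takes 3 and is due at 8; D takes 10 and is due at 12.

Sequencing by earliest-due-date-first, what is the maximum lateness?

3

EDD (increasing due date): C D B A.
C: 0→3, due 8, lateness -5
D: 3→13, due 12, lateness 1
B: 13→17, due 24, lateness -7
A: 17→29, due 26, lateness 3
Maximum = 3.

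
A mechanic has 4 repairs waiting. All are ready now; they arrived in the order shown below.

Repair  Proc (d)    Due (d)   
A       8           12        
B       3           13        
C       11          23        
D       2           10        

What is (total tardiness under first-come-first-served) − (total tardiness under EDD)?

13

FIFO (arrival order): A B C D.
A: 0→8, due 12, tardiness 0
B: 8→11, due 13, tardiness 0
C: 11→22, due 23, tardiness 0
D: 22→24, due 10, tardiness 14
Sum = 0+0+0+14 = 14.
EDD (increasing due date): D A B C.
D: 0→2, due 10, tardiness 0
A: 2→10, due 12, tardiness 0
B: 10→13, due 13, tardiness 0
C: 13→24, due 23, tardiness 1
Sum = 0+0+0+1 = 1.
Difference = 14 − 1 = 13.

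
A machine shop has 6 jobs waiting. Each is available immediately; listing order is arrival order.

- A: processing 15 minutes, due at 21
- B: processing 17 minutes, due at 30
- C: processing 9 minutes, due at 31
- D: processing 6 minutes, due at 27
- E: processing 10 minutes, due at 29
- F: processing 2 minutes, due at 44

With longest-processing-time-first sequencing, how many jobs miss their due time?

5

LPT (decreasing processing time): B A E C D F.
B: 0→17, due 30, tardiness 0
A: 17→32, due 21, tardiness 11
E: 32→42, due 29, tardiness 13
C: 42→51, due 31, tardiness 20
D: 51→57, due 27, tardiness 30
F: 57→59, due 44, tardiness 15
Late jobs: 5.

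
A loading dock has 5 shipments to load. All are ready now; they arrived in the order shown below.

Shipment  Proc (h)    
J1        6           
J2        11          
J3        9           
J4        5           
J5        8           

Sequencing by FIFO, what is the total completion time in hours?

FIFO (arrival order): J1 J2 J3 J4 J5.
J1: 0→6
J2: 6→17
J3: 17→26
J4: 26→31
J5: 31→39
Sum = 6+17+26+31+39 = 119.

119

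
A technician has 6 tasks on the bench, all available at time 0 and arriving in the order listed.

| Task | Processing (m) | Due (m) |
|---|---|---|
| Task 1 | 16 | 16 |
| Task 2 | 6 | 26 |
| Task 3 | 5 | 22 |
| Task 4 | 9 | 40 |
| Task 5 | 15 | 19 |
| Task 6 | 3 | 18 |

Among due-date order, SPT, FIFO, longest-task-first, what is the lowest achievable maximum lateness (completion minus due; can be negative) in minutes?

EDD (increasing due date): Task 1 Task 6 Task 5 Task 3 Task 2 Task 4.
Task 1: 0→16, due 16, lateness 0
Task 6: 16→19, due 18, lateness 1
Task 5: 19→34, due 19, lateness 15
Task 3: 34→39, due 22, lateness 17
Task 2: 39→45, due 26, lateness 19
Task 4: 45→54, due 40, lateness 14
Maximum = 19.
SPT (increasing processing time): Task 6 Task 3 Task 2 Task 4 Task 5 Task 1.
Task 6: 0→3, due 18, lateness -15
Task 3: 3→8, due 22, lateness -14
Task 2: 8→14, due 26, lateness -12
Task 4: 14→23, due 40, lateness -17
Task 5: 23→38, due 19, lateness 19
Task 1: 38→54, due 16, lateness 38
Maximum = 38.
FIFO (arrival order): Task 1 Task 2 Task 3 Task 4 Task 5 Task 6.
Task 1: 0→16, due 16, lateness 0
Task 2: 16→22, due 26, lateness -4
Task 3: 22→27, due 22, lateness 5
Task 4: 27→36, due 40, lateness -4
Task 5: 36→51, due 19, lateness 32
Task 6: 51→54, due 18, lateness 36
Maximum = 36.
LPT (decreasing processing time): Task 1 Task 5 Task 4 Task 2 Task 3 Task 6.
Task 1: 0→16, due 16, lateness 0
Task 5: 16→31, due 19, lateness 12
Task 4: 31→40, due 40, lateness 0
Task 2: 40→46, due 26, lateness 20
Task 3: 46→51, due 22, lateness 29
Task 6: 51→54, due 18, lateness 36
Maximum = 36.
EDD 19, SPT 38, FIFO 36, LPT 36 → minimum 19.

19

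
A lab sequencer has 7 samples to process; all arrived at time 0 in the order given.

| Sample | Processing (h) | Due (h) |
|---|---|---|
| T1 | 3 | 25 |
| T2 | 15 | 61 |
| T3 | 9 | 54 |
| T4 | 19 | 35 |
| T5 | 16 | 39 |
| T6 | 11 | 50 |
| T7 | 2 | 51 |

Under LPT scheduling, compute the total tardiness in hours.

99

LPT (decreasing processing time): T4 T5 T2 T6 T3 T1 T7.
T4: 0→19, due 35, tardiness 0
T5: 19→35, due 39, tardiness 0
T2: 35→50, due 61, tardiness 0
T6: 50→61, due 50, tardiness 11
T3: 61→70, due 54, tardiness 16
T1: 70→73, due 25, tardiness 48
T7: 73→75, due 51, tardiness 24
Sum = 0+0+0+11+16+48+24 = 99.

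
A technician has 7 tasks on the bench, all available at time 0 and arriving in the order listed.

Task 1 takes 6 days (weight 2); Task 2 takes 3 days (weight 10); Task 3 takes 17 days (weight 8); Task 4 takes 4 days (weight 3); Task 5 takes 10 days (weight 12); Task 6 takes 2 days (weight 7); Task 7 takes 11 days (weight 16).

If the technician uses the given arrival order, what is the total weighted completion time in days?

FIFO (arrival order): Task 1 Task 2 Task 3 Task 4 Task 5 Task 6 Task 7.
Task 1: finishes 6, weight 2, w·C = 12
Task 2: finishes 9, weight 10, w·C = 90
Task 3: finishes 26, weight 8, w·C = 208
Task 4: finishes 30, weight 3, w·C = 90
Task 5: finishes 40, weight 12, w·C = 480
Task 6: finishes 42, weight 7, w·C = 294
Task 7: finishes 53, weight 16, w·C = 848
Sum = 12+90+208+90+480+294+848 = 2022.

2022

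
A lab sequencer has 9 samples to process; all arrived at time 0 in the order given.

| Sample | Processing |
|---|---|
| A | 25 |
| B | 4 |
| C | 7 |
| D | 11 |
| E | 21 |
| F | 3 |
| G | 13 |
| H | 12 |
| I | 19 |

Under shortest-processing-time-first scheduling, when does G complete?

SPT (increasing processing time): F B C D H G I E A.
F: 0→3
B: 3→7
C: 7→14
D: 14→25
H: 25→37
G: 37→50

50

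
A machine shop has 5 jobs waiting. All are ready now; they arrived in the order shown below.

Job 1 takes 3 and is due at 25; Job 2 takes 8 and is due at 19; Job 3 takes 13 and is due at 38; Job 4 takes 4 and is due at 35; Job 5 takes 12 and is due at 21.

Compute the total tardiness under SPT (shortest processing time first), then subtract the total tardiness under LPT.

-27

SPT (increasing processing time): Job 1 Job 4 Job 2 Job 5 Job 3.
Job 1: 0→3, due 25, tardiness 0
Job 4: 3→7, due 35, tardiness 0
Job 2: 7→15, due 19, tardiness 0
Job 5: 15→27, due 21, tardiness 6
Job 3: 27→40, due 38, tardiness 2
Sum = 0+0+0+6+2 = 8.
LPT (decreasing processing time): Job 3 Job 5 Job 2 Job 4 Job 1.
Job 3: 0→13, due 38, tardiness 0
Job 5: 13→25, due 21, tardiness 4
Job 2: 25→33, due 19, tardiness 14
Job 4: 33→37, due 35, tardiness 2
Job 1: 37→40, due 25, tardiness 15
Sum = 0+4+14+2+15 = 35.
Difference = 8 − 35 = -27.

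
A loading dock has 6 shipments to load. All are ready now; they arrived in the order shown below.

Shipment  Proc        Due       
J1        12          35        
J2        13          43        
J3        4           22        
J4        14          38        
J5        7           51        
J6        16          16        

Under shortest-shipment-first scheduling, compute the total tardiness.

62

SPT (increasing processing time): J3 J5 J1 J2 J4 J6.
J3: 0→4, due 22, tardiness 0
J5: 4→11, due 51, tardiness 0
J1: 11→23, due 35, tardiness 0
J2: 23→36, due 43, tardiness 0
J4: 36→50, due 38, tardiness 12
J6: 50→66, due 16, tardiness 50
Sum = 0+0+0+0+12+50 = 62.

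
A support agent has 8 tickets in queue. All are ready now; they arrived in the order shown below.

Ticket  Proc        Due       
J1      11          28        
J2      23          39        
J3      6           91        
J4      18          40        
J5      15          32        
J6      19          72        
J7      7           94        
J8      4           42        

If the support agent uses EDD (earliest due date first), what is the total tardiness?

EDD (increasing due date): J1 J5 J2 J4 J8 J6 J3 J7.
J1: 0→11, due 28, tardiness 0
J5: 11→26, due 32, tardiness 0
J2: 26→49, due 39, tardiness 10
J4: 49→67, due 40, tardiness 27
J8: 67→71, due 42, tardiness 29
J6: 71→90, due 72, tardiness 18
J3: 90→96, due 91, tardiness 5
J7: 96→103, due 94, tardiness 9
Sum = 0+0+10+27+29+18+5+9 = 98.

98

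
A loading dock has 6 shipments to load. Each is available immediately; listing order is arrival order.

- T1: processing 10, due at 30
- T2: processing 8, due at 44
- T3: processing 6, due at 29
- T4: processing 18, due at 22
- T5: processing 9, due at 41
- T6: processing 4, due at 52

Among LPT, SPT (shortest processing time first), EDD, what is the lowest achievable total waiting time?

96

LPT (decreasing processing time): T4 T1 T5 T2 T3 T6.
T4: waits 0, runs 0→18
T1: waits 18, runs 18→28
T5: waits 28, runs 28→37
T2: waits 37, runs 37→45
T3: waits 45, runs 45→51
T6: waits 51, runs 51→55
Sum = 0+18+28+37+45+51 = 179.
SPT (increasing processing time): T6 T3 T2 T5 T1 T4.
T6: waits 0, runs 0→4
T3: waits 4, runs 4→10
T2: waits 10, runs 10→18
T5: waits 18, runs 18→27
T1: waits 27, runs 27→37
T4: waits 37, runs 37→55
Sum = 0+4+10+18+27+37 = 96.
EDD (increasing due date): T4 T3 T1 T5 T2 T6.
T4: waits 0, runs 0→18
T3: waits 18, runs 18→24
T1: waits 24, runs 24→34
T5: waits 34, runs 34→43
T2: waits 43, runs 43→51
T6: waits 51, runs 51→55
Sum = 0+18+24+34+43+51 = 170.
LPT 179, SPT 96, EDD 170 → minimum 96.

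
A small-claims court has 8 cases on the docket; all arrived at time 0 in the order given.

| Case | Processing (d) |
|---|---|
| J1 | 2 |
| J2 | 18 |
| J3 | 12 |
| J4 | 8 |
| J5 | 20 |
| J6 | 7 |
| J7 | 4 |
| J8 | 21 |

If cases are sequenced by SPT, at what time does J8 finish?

92

SPT (increasing processing time): J1 J7 J6 J4 J3 J2 J5 J8.
J1: 0→2
J7: 2→6
J6: 6→13
J4: 13→21
J3: 21→33
J2: 33→51
J5: 51→71
J8: 71→92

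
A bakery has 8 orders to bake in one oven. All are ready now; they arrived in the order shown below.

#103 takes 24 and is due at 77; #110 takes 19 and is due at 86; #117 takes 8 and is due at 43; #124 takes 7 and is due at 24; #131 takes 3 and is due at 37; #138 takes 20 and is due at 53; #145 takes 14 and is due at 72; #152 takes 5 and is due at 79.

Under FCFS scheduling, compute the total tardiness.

FIFO (arrival order): #103 #110 #117 #124 #131 #138 #145 #152.
#103: 0→24, due 77, tardiness 0
#110: 24→43, due 86, tardiness 0
#117: 43→51, due 43, tardiness 8
#124: 51→58, due 24, tardiness 34
#131: 58→61, due 37, tardiness 24
#138: 61→81, due 53, tardiness 28
#145: 81→95, due 72, tardiness 23
#152: 95→100, due 79, tardiness 21
Sum = 0+0+8+34+24+28+23+21 = 138.

138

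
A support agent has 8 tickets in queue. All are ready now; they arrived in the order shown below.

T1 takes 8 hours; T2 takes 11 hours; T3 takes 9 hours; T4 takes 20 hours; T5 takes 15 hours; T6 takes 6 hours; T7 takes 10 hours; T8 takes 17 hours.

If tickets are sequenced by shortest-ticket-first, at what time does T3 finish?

23

SPT (increasing processing time): T6 T1 T3 T7 T2 T5 T8 T4.
T6: 0→6
T1: 6→14
T3: 14→23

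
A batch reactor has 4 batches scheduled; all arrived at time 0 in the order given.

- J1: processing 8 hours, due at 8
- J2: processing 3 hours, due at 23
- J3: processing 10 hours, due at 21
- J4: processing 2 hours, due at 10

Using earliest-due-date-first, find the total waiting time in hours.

38

EDD (increasing due date): J1 J4 J3 J2.
J1: waits 0, runs 0→8
J4: waits 8, runs 8→10
J3: waits 10, runs 10→20
J2: waits 20, runs 20→23
Sum = 0+8+10+20 = 38.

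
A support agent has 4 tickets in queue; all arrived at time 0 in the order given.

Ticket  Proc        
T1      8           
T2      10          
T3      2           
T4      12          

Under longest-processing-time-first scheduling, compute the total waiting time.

LPT (decreasing processing time): T4 T2 T1 T3.
T4: waits 0, runs 0→12
T2: waits 12, runs 12→22
T1: waits 22, runs 22→30
T3: waits 30, runs 30→32
Sum = 0+12+22+30 = 64.

64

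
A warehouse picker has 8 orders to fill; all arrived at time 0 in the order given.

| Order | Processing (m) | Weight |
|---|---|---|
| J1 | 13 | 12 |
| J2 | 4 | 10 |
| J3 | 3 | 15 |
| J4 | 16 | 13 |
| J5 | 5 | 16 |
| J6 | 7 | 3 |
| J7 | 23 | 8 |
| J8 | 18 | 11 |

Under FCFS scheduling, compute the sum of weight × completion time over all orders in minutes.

FIFO (arrival order): J1 J2 J3 J4 J5 J6 J7 J8.
J1: finishes 13, weight 12, w·C = 156
J2: finishes 17, weight 10, w·C = 170
J3: finishes 20, weight 15, w·C = 300
J4: finishes 36, weight 13, w·C = 468
J5: finishes 41, weight 16, w·C = 656
J6: finishes 48, weight 3, w·C = 144
J7: finishes 71, weight 8, w·C = 568
J8: finishes 89, weight 11, w·C = 979
Sum = 156+170+300+468+656+144+568+979 = 3441.

3441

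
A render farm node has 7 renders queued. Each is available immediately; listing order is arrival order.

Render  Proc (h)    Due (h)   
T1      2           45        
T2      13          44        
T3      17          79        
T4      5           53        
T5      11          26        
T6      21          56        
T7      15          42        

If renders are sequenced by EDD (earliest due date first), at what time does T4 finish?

EDD (increasing due date): T5 T7 T2 T1 T4 T6 T3.
T5: 0→11
T7: 11→26
T2: 26→39
T1: 39→41
T4: 41→46

46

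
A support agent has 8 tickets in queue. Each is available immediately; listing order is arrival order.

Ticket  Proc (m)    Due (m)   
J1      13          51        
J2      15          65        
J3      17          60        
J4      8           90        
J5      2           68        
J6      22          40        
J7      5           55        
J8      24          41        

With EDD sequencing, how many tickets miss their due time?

7

EDD (increasing due date): J6 J8 J1 J7 J3 J2 J5 J4.
J6: 0→22, due 40, tardiness 0
J8: 22→46, due 41, tardiness 5
J1: 46→59, due 51, tardiness 8
J7: 59→64, due 55, tardiness 9
J3: 64→81, due 60, tardiness 21
J2: 81→96, due 65, tardiness 31
J5: 96→98, due 68, tardiness 30
J4: 98→106, due 90, tardiness 16
Late tickets: 7.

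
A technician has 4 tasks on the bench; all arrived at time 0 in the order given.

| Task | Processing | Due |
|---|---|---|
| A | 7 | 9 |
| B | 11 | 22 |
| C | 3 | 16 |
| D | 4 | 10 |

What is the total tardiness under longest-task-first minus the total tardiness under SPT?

22

LPT (decreasing processing time): B A D C.
B: 0→11, due 22, tardiness 0
A: 11→18, due 9, tardiness 9
D: 18→22, due 10, tardiness 12
C: 22→25, due 16, tardiness 9
Sum = 0+9+12+9 = 30.
SPT (increasing processing time): C D A B.
C: 0→3, due 16, tardiness 0
D: 3→7, due 10, tardiness 0
A: 7→14, due 9, tardiness 5
B: 14→25, due 22, tardiness 3
Sum = 0+0+5+3 = 8.
Difference = 30 − 8 = 22.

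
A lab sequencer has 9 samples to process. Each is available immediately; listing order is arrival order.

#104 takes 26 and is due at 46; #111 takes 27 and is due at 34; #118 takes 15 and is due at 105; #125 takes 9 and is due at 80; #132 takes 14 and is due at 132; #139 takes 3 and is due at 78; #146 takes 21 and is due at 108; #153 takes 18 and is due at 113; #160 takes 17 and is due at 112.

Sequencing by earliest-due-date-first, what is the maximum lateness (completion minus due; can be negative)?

23

EDD (increasing due date): #111 #104 #139 #125 #118 #146 #160 #153 #132.
#111: 0→27, due 34, lateness -7
#104: 27→53, due 46, lateness 7
#139: 53→56, due 78, lateness -22
#125: 56→65, due 80, lateness -15
#118: 65→80, due 105, lateness -25
#146: 80→101, due 108, lateness -7
#160: 101→118, due 112, lateness 6
#153: 118→136, due 113, lateness 23
#132: 136→150, due 132, lateness 18
Maximum = 23.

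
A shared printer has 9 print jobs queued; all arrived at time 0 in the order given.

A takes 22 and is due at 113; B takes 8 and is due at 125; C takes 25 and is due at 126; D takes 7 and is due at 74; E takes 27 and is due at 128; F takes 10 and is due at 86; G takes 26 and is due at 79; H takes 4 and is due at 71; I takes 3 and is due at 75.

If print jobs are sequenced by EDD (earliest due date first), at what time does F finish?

EDD (increasing due date): H D I G F A B C E.
H: 0→4
D: 4→11
I: 11→14
G: 14→40
F: 40→50

50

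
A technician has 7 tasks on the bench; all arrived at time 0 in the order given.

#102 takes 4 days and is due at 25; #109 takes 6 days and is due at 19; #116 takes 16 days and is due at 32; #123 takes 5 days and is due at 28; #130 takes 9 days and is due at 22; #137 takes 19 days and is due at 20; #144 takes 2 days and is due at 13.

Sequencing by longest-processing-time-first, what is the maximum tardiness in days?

48

LPT (decreasing processing time): #137 #116 #130 #109 #123 #102 #144.
#137: 0→19, due 20, tardiness 0
#116: 19→35, due 32, tardiness 3
#130: 35→44, due 22, tardiness 22
#109: 44→50, due 19, tardiness 31
#123: 50→55, due 28, tardiness 27
#102: 55→59, due 25, tardiness 34
#144: 59→61, due 13, tardiness 48
Maximum = 48.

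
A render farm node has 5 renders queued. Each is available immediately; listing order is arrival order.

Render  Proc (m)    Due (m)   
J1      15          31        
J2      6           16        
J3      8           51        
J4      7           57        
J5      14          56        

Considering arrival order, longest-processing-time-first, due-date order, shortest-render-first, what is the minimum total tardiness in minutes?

FIFO (arrival order): J1 J2 J3 J4 J5.
J1: 0→15, due 31, tardiness 0
J2: 15→21, due 16, tardiness 5
J3: 21→29, due 51, tardiness 0
J4: 29→36, due 57, tardiness 0
J5: 36→50, due 56, tardiness 0
Sum = 0+5+0+0+0 = 5.
LPT (decreasing processing time): J1 J5 J3 J4 J2.
J1: 0→15, due 31, tardiness 0
J5: 15→29, due 56, tardiness 0
J3: 29→37, due 51, tardiness 0
J4: 37→44, due 57, tardiness 0
J2: 44→50, due 16, tardiness 34
Sum = 0+0+0+0+34 = 34.
EDD (increasing due date): J2 J1 J3 J5 J4.
J2: 0→6, due 16, tardiness 0
J1: 6→21, due 31, tardiness 0
J3: 21→29, due 51, tardiness 0
J5: 29→43, due 56, tardiness 0
J4: 43→50, due 57, tardiness 0
Sum = 0+0+0+0+0 = 0.
SPT (increasing processing time): J2 J4 J3 J5 J1.
J2: 0→6, due 16, tardiness 0
J4: 6→13, due 57, tardiness 0
J3: 13→21, due 51, tardiness 0
J5: 21→35, due 56, tardiness 0
J1: 35→50, due 31, tardiness 19
Sum = 0+0+0+0+19 = 19.
FIFO 5, LPT 34, EDD 0, SPT 19 → minimum 0.

0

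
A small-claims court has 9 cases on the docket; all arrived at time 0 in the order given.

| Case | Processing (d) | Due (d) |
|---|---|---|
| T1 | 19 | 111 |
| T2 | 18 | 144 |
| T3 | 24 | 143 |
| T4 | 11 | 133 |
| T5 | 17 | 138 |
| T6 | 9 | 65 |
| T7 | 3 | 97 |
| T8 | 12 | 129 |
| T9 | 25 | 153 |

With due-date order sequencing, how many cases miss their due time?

0

EDD (increasing due date): T6 T7 T1 T8 T4 T5 T3 T2 T9.
T6: 0→9, due 65, tardiness 0
T7: 9→12, due 97, tardiness 0
T1: 12→31, due 111, tardiness 0
T8: 31→43, due 129, tardiness 0
T4: 43→54, due 133, tardiness 0
T5: 54→71, due 138, tardiness 0
T3: 71→95, due 143, tardiness 0
T2: 95→113, due 144, tardiness 0
T9: 113→138, due 153, tardiness 0
Late cases: 0.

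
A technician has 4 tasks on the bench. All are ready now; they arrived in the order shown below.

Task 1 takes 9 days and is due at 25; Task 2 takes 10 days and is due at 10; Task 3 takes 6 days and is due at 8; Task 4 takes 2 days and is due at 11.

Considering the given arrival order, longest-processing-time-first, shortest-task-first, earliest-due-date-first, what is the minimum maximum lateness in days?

7

FIFO (arrival order): Task 1 Task 2 Task 3 Task 4.
Task 1: 0→9, due 25, lateness -16
Task 2: 9→19, due 10, lateness 9
Task 3: 19→25, due 8, lateness 17
Task 4: 25→27, due 11, lateness 16
Maximum = 17.
LPT (decreasing processing time): Task 2 Task 1 Task 3 Task 4.
Task 2: 0→10, due 10, lateness 0
Task 1: 10→19, due 25, lateness -6
Task 3: 19→25, due 8, lateness 17
Task 4: 25→27, due 11, lateness 16
Maximum = 17.
SPT (increasing processing time): Task 4 Task 3 Task 1 Task 2.
Task 4: 0→2, due 11, lateness -9
Task 3: 2→8, due 8, lateness 0
Task 1: 8→17, due 25, lateness -8
Task 2: 17→27, due 10, lateness 17
Maximum = 17.
EDD (increasing due date): Task 3 Task 2 Task 4 Task 1.
Task 3: 0→6, due 8, lateness -2
Task 2: 6→16, due 10, lateness 6
Task 4: 16→18, due 11, lateness 7
Task 1: 18→27, due 25, lateness 2
Maximum = 7.
FIFO 17, LPT 17, SPT 17, EDD 7 → minimum 7.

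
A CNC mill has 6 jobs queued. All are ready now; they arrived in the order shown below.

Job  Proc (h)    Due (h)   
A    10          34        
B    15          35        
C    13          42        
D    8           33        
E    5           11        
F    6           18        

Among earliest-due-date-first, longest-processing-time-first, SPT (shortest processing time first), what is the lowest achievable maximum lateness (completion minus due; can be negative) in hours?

EDD (increasing due date): E F D A B C.
E: 0→5, due 11, lateness -6
F: 5→11, due 18, lateness -7
D: 11→19, due 33, lateness -14
A: 19→29, due 34, lateness -5
B: 29→44, due 35, lateness 9
C: 44→57, due 42, lateness 15
Maximum = 15.
LPT (decreasing processing time): B C A D F E.
B: 0→15, due 35, lateness -20
C: 15→28, due 42, lateness -14
A: 28→38, due 34, lateness 4
D: 38→46, due 33, lateness 13
F: 46→52, due 18, lateness 34
E: 52→57, due 11, lateness 46
Maximum = 46.
SPT (increasing processing time): E F D A C B.
E: 0→5, due 11, lateness -6
F: 5→11, due 18, lateness -7
D: 11→19, due 33, lateness -14
A: 19→29, due 34, lateness -5
C: 29→42, due 42, lateness 0
B: 42→57, due 35, lateness 22
Maximum = 22.
EDD 15, LPT 46, SPT 22 → minimum 15.

15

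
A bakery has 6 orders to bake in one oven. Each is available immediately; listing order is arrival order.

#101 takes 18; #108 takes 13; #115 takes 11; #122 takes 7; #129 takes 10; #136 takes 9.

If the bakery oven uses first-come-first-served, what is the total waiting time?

199

FIFO (arrival order): #101 #108 #115 #122 #129 #136.
#101: waits 0, runs 0→18
#108: waits 18, runs 18→31
#115: waits 31, runs 31→42
#122: waits 42, runs 42→49
#129: waits 49, runs 49→59
#136: waits 59, runs 59→68
Sum = 0+18+31+42+49+59 = 199.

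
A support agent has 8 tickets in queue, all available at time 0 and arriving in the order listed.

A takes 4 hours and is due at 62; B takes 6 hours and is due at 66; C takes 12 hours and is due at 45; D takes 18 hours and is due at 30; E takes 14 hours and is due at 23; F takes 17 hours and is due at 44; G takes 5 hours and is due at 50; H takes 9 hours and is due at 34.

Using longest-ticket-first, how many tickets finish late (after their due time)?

6

LPT (decreasing processing time): D F E C H B G A.
D: 0→18, due 30, tardiness 0
F: 18→35, due 44, tardiness 0
E: 35→49, due 23, tardiness 26
C: 49→61, due 45, tardiness 16
H: 61→70, due 34, tardiness 36
B: 70→76, due 66, tardiness 10
G: 76→81, due 50, tardiness 31
A: 81→85, due 62, tardiness 23
Late tickets: 6.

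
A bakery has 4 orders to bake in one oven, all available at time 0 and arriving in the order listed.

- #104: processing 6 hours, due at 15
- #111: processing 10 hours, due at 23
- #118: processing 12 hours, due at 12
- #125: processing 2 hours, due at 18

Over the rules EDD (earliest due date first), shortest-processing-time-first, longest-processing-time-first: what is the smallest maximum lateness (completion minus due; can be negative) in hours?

7

EDD (increasing due date): #118 #104 #125 #111.
#118: 0→12, due 12, lateness 0
#104: 12→18, due 15, lateness 3
#125: 18→20, due 18, lateness 2
#111: 20→30, due 23, lateness 7
Maximum = 7.
SPT (increasing processing time): #125 #104 #111 #118.
#125: 0→2, due 18, lateness -16
#104: 2→8, due 15, lateness -7
#111: 8→18, due 23, lateness -5
#118: 18→30, due 12, lateness 18
Maximum = 18.
LPT (decreasing processing time): #118 #111 #104 #125.
#118: 0→12, due 12, lateness 0
#111: 12→22, due 23, lateness -1
#104: 22→28, due 15, lateness 13
#125: 28→30, due 18, lateness 12
Maximum = 13.
EDD 7, SPT 18, LPT 13 → minimum 7.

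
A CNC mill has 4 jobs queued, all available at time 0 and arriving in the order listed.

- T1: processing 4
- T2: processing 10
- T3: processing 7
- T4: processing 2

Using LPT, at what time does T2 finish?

10

LPT (decreasing processing time): T2 T3 T1 T4.
T2: 0→10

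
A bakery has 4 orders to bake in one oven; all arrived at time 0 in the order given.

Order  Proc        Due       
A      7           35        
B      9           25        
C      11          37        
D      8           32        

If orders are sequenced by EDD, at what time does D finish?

EDD (increasing due date): B D A C.
B: 0→9
D: 9→17

17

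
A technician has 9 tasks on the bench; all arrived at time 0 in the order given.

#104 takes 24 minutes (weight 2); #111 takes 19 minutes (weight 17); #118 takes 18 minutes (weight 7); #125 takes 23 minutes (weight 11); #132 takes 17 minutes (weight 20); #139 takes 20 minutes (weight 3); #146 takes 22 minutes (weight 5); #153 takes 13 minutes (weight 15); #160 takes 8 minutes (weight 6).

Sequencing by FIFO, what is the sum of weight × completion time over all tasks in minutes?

FIFO (arrival order): #104 #111 #118 #125 #132 #139 #146 #153 #160.
#104: finishes 24, weight 2, w·C = 48
#111: finishes 43, weight 17, w·C = 731
#118: finishes 61, weight 7, w·C = 427
#125: finishes 84, weight 11, w·C = 924
#132: finishes 101, weight 20, w·C = 2020
#139: finishes 121, weight 3, w·C = 363
#146: finishes 143, weight 5, w·C = 715
#153: finishes 156, weight 15, w·C = 2340
#160: finishes 164, weight 6, w·C = 984
Sum = 48+731+427+924+2020+363+715+2340+984 = 8552.

8552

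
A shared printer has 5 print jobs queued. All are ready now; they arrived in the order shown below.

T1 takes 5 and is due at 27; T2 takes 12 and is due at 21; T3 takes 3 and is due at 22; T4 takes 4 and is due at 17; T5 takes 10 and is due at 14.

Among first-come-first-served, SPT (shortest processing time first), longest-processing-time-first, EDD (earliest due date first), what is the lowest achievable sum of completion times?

78

FIFO (arrival order): T1 T2 T3 T4 T5.
T1: 0→5
T2: 5→17
T3: 17→20
T4: 20→24
T5: 24→34
Sum = 5+17+20+24+34 = 100.
SPT (increasing processing time): T3 T4 T1 T5 T2.
T3: 0→3
T4: 3→7
T1: 7→12
T5: 12→22
T2: 22→34
Sum = 3+7+12+22+34 = 78.
LPT (decreasing processing time): T2 T5 T1 T4 T3.
T2: 0→12
T5: 12→22
T1: 22→27
T4: 27→31
T3: 31→34
Sum = 12+22+27+31+34 = 126.
EDD (increasing due date): T5 T4 T2 T3 T1.
T5: 0→10
T4: 10→14
T2: 14→26
T3: 26→29
T1: 29→34
Sum = 10+14+26+29+34 = 113.
FIFO 100, SPT 78, LPT 126, EDD 113 → minimum 78.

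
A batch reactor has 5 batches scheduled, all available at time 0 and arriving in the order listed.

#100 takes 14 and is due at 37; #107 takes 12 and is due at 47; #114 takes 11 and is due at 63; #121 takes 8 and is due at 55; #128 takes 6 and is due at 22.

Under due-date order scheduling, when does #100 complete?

20

EDD (increasing due date): #128 #100 #107 #121 #114.
#128: 0→6
#100: 6→20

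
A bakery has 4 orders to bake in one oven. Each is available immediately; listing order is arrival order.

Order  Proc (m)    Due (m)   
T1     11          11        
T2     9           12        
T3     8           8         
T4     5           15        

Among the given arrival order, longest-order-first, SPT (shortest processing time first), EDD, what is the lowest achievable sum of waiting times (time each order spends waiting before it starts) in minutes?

FIFO (arrival order): T1 T2 T3 T4.
T1: waits 0, runs 0→11
T2: waits 11, runs 11→20
T3: waits 20, runs 20→28
T4: waits 28, runs 28→33
Sum = 0+11+20+28 = 59.
LPT (decreasing processing time): T1 T2 T3 T4.
T1: waits 0, runs 0→11
T2: waits 11, runs 11→20
T3: waits 20, runs 20→28
T4: waits 28, runs 28→33
Sum = 0+11+20+28 = 59.
SPT (increasing processing time): T4 T3 T2 T1.
T4: waits 0, runs 0→5
T3: waits 5, runs 5→13
T2: waits 13, runs 13→22
T1: waits 22, runs 22→33
Sum = 0+5+13+22 = 40.
EDD (increasing due date): T3 T1 T2 T4.
T3: waits 0, runs 0→8
T1: waits 8, runs 8→19
T2: waits 19, runs 19→28
T4: waits 28, runs 28→33
Sum = 0+8+19+28 = 55.
FIFO 59, LPT 59, SPT 40, EDD 55 → minimum 40.

40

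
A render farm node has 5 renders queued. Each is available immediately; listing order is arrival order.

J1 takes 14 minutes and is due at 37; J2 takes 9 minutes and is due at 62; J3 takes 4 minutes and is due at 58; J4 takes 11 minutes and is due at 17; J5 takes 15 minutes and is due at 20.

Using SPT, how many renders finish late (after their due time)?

3

SPT (increasing processing time): J3 J2 J4 J1 J5.
J3: 0→4, due 58, tardiness 0
J2: 4→13, due 62, tardiness 0
J4: 13→24, due 17, tardiness 7
J1: 24→38, due 37, tardiness 1
J5: 38→53, due 20, tardiness 33
Late renders: 3.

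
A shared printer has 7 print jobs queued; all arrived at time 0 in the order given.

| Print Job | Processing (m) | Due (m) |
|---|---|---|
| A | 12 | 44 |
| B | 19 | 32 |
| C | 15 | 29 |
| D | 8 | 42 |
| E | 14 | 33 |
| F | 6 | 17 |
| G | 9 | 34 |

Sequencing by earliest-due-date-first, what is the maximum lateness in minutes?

39

EDD (increasing due date): F C B E G D A.
F: 0→6, due 17, lateness -11
C: 6→21, due 29, lateness -8
B: 21→40, due 32, lateness 8
E: 40→54, due 33, lateness 21
G: 54→63, due 34, lateness 29
D: 63→71, due 42, lateness 29
A: 71→83, due 44, lateness 39
Maximum = 39.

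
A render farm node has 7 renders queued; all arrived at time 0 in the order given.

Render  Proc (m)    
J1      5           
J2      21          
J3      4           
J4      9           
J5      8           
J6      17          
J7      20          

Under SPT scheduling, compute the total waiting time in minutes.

162

SPT (increasing processing time): J3 J1 J5 J4 J6 J7 J2.
J3: waits 0, runs 0→4
J1: waits 4, runs 4→9
J5: waits 9, runs 9→17
J4: waits 17, runs 17→26
J6: waits 26, runs 26→43
J7: waits 43, runs 43→63
J2: waits 63, runs 63→84
Sum = 0+4+9+17+26+43+63 = 162.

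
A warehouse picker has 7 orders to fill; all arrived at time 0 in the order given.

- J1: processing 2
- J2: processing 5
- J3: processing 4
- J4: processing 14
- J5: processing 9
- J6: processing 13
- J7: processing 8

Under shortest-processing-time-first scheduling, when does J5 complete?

28

SPT (increasing processing time): J1 J3 J2 J7 J5 J6 J4.
J1: 0→2
J3: 2→6
J2: 6→11
J7: 11→19
J5: 19→28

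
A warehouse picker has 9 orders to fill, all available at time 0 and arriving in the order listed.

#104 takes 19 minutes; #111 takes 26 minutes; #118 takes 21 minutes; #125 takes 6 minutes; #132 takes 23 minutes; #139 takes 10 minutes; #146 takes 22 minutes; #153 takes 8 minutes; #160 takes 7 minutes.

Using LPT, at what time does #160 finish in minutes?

LPT (decreasing processing time): #111 #132 #146 #118 #104 #139 #153 #160 #125.
#111: 0→26
#132: 26→49
#146: 49→71
#118: 71→92
#104: 92→111
#139: 111→121
#153: 121→129
#160: 129→136

136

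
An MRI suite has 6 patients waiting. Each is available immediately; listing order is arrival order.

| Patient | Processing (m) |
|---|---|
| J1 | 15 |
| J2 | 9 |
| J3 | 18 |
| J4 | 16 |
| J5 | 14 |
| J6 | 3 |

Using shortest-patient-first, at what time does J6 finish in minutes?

SPT (increasing processing time): J6 J2 J5 J1 J4 J3.
J6: 0→3

3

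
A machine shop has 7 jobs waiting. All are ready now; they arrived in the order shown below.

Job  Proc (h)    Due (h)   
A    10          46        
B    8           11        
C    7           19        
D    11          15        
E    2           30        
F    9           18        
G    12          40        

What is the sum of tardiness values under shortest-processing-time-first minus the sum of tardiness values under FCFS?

-25

SPT (increasing processing time): E C B F A D G.
E: 0→2, due 30, tardiness 0
C: 2→9, due 19, tardiness 0
B: 9→17, due 11, tardiness 6
F: 17→26, due 18, tardiness 8
A: 26→36, due 46, tardiness 0
D: 36→47, due 15, tardiness 32
G: 47→59, due 40, tardiness 19
Sum = 0+0+6+8+0+32+19 = 65.
FIFO (arrival order): A B C D E F G.
A: 0→10, due 46, tardiness 0
B: 10→18, due 11, tardiness 7
C: 18→25, due 19, tardiness 6
D: 25→36, due 15, tardiness 21
E: 36→38, due 30, tardiness 8
F: 38→47, due 18, tardiness 29
G: 47→59, due 40, tardiness 19
Sum = 0+7+6+21+8+29+19 = 90.
Difference = 65 − 90 = -25.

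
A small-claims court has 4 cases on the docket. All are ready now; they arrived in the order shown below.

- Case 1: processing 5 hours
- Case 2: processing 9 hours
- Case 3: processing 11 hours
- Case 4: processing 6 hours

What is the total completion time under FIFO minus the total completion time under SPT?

8

FIFO (arrival order): Case 1 Case 2 Case 3 Case 4.
Case 1: 0→5
Case 2: 5→14
Case 3: 14→25
Case 4: 25→31
Sum = 5+14+25+31 = 75.
SPT (increasing processing time): Case 1 Case 4 Case 2 Case 3.
Case 1: 0→5
Case 4: 5→11
Case 2: 11→20
Case 3: 20→31
Sum = 5+11+20+31 = 67.
Difference = 75 − 67 = 8.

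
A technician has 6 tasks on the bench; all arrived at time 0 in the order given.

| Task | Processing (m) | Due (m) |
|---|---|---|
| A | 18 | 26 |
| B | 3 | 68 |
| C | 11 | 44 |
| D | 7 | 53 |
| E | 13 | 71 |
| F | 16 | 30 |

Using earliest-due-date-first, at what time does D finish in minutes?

EDD (increasing due date): A F C D B E.
A: 0→18
F: 18→34
C: 34→45
D: 45→52

52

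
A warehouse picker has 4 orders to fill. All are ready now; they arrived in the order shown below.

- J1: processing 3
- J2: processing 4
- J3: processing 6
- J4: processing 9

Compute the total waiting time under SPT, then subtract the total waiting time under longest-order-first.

SPT (increasing processing time): J1 J2 J3 J4.
J1: waits 0, runs 0→3
J2: waits 3, runs 3→7
J3: waits 7, runs 7→13
J4: waits 13, runs 13→22
Sum = 0+3+7+13 = 23.
LPT (decreasing processing time): J4 J3 J2 J1.
J4: waits 0, runs 0→9
J3: waits 9, runs 9→15
J2: waits 15, runs 15→19
J1: waits 19, runs 19→22
Sum = 0+9+15+19 = 43.
Difference = 23 − 43 = -20.

-20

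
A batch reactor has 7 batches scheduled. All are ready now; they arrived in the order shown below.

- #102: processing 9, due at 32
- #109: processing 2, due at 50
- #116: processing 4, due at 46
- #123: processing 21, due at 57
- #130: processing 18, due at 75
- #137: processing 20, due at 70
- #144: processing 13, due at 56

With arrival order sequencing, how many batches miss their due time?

FIFO (arrival order): #102 #109 #116 #123 #130 #137 #144.
#102: 0→9, due 32, tardiness 0
#109: 9→11, due 50, tardiness 0
#116: 11→15, due 46, tardiness 0
#123: 15→36, due 57, tardiness 0
#130: 36→54, due 75, tardiness 0
#137: 54→74, due 70, tardiness 4
#144: 74→87, due 56, tardiness 31
Late batches: 2.

2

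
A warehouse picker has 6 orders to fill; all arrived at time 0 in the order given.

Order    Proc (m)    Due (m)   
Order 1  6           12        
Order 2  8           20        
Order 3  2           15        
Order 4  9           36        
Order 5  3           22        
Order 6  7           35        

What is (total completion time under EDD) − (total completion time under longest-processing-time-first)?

EDD (increasing due date): Order 1 Order 3 Order 2 Order 5 Order 6 Order 4.
Order 1: 0→6
Order 3: 6→8
Order 2: 8→16
Order 5: 16→19
Order 6: 19→26
Order 4: 26→35
Sum = 6+8+16+19+26+35 = 110.
LPT (decreasing processing time): Order 4 Order 2 Order 6 Order 1 Order 5 Order 3.
Order 4: 0→9
Order 2: 9→17
Order 6: 17→24
Order 1: 24→30
Order 5: 30→33
Order 3: 33→35
Sum = 9+17+24+30+33+35 = 148.
Difference = 110 − 148 = -38.

-38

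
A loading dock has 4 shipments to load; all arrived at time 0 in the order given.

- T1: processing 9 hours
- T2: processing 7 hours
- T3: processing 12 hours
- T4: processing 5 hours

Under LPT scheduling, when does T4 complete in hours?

33

LPT (decreasing processing time): T3 T1 T2 T4.
T3: 0→12
T1: 12→21
T2: 21→28
T4: 28→33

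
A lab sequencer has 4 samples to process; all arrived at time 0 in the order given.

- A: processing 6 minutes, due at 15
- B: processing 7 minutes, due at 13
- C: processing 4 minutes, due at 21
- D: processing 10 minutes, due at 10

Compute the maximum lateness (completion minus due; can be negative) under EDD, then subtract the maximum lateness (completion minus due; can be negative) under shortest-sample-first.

EDD (increasing due date): D B A C.
D: 0→10, due 10, lateness 0
B: 10→17, due 13, lateness 4
A: 17→23, due 15, lateness 8
C: 23→27, due 21, lateness 6
Maximum = 8.
SPT (increasing processing time): C A B D.
C: 0→4, due 21, lateness -17
A: 4→10, due 15, lateness -5
B: 10→17, due 13, lateness 4
D: 17→27, due 10, lateness 17
Maximum = 17.
Difference = 8 − 17 = -9.

-9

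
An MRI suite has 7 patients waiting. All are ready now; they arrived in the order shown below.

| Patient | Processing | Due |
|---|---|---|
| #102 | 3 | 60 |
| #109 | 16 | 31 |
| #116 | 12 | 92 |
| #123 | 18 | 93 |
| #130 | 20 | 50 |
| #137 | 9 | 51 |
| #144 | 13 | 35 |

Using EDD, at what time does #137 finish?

58

EDD (increasing due date): #109 #144 #130 #137 #102 #116 #123.
#109: 0→16
#144: 16→29
#130: 29→49
#137: 49→58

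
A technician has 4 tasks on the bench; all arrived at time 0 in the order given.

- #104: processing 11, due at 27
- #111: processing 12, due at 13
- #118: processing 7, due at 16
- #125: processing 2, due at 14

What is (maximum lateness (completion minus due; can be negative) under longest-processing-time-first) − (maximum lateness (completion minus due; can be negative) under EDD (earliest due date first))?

13

LPT (decreasing processing time): #111 #104 #118 #125.
#111: 0→12, due 13, lateness -1
#104: 12→23, due 27, lateness -4
#118: 23→30, due 16, lateness 14
#125: 30→32, due 14, lateness 18
Maximum = 18.
EDD (increasing due date): #111 #125 #118 #104.
#111: 0→12, due 13, lateness -1
#125: 12→14, due 14, lateness 0
#118: 14→21, due 16, lateness 5
#104: 21→32, due 27, lateness 5
Maximum = 5.
Difference = 18 − 5 = 13.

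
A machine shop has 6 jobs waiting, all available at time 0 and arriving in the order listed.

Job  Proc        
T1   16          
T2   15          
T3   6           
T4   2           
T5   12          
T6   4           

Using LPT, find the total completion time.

LPT (decreasing processing time): T1 T2 T5 T3 T6 T4.
T1: 0→16
T2: 16→31
T5: 31→43
T3: 43→49
T6: 49→53
T4: 53→55
Sum = 16+31+43+49+53+55 = 247.

247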